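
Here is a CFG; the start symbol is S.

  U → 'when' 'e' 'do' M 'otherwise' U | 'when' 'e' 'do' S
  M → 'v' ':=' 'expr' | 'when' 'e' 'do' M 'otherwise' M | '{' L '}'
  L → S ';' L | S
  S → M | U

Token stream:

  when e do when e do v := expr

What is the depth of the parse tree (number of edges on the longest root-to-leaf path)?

6

[S [U when e do [S [U when e do [S [M v := expr]]]]]]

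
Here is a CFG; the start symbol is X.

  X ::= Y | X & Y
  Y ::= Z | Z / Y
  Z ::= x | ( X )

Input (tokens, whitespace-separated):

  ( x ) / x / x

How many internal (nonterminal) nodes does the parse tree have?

10

[X [Y [Z ( [X [Y [Z x]]] )] / [Y [Z x] / [Y [Z x]]]]]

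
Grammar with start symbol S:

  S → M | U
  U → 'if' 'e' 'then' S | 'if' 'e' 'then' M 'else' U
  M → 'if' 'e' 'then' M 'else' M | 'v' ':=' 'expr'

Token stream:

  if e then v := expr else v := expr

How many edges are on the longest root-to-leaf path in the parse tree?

[S [M if e then [M v := expr] else [M v := expr]]]

3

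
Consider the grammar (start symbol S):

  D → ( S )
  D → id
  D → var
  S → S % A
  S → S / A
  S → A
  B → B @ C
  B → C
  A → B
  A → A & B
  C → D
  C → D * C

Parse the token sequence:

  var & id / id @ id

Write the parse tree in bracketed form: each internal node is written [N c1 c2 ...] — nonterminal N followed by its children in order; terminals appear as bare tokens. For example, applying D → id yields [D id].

[S [S [A [A [B [C [D var]]]] & [B [C [D id]]]]] / [A [B [B [C [D id]]] @ [C [D id]]]]]

S
S / A
A / A
A & B / A
B & B / A
C & B / A
D & B / A
var & B / A
var & C / A
var & D / A
var & id / A
var & id / B
var & id / B @ C
var & id / C @ C
var & id / D @ C
var & id / id @ C
var & id / id @ D
var & id / id @ id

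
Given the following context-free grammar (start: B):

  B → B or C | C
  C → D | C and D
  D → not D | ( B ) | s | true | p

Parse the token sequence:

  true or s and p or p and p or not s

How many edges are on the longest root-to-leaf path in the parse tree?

6

[B [B [B [B [C [D true]]] or [C [C [D s]] and [D p]]] or [C [C [D p]] and [D p]]] or [C [D not [D s]]]]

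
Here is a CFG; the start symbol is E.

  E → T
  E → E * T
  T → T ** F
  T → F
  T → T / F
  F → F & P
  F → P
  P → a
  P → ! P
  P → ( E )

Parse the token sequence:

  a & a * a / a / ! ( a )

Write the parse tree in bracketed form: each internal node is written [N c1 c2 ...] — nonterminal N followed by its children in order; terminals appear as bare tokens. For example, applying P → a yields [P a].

[E [E [T [F [F [P a]] & [P a]]]] * [T [T [T [F [P a]]] / [F [P a]]] / [F [P ! [P ( [E [T [F [P a]]]] )]]]]]

E
E * T
T * T
F * T
F & P * T
P & P * T
a & P * T
a & a * T
a & a * T / F
a & a * T / F / F
a & a * F / F / F
a & a * P / F / F
a & a * a / F / F
a & a * a / P / F
a & a * a / a / F
a & a * a / a / P
a & a * a / a / ! P
a & a * a / a / ! ( E )
a & a * a / a / ! ( T )
a & a * a / a / ! ( F )
a & a * a / a / ! ( P )
a & a * a / a / ! ( a )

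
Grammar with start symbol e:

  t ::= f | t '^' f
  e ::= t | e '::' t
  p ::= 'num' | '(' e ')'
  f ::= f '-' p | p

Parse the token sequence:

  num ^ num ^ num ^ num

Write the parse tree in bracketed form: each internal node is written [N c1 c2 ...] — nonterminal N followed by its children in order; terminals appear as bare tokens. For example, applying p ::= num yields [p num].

e
t
t ^ f
t ^ f ^ f
t ^ f ^ f ^ f
f ^ f ^ f ^ f
p ^ f ^ f ^ f
num ^ f ^ f ^ f
num ^ p ^ f ^ f
num ^ num ^ f ^ f
num ^ num ^ p ^ f
num ^ num ^ num ^ f
num ^ num ^ num ^ p
num ^ num ^ num ^ num

[e [t [t [t [t [f [p num]]] ^ [f [p num]]] ^ [f [p num]]] ^ [f [p num]]]]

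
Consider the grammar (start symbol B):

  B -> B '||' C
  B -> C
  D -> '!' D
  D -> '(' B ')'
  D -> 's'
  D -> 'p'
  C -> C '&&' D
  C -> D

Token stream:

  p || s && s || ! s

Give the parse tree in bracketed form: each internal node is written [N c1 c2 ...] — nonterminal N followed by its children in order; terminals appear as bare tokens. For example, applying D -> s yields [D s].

[B [B [B [C [D p]]] || [C [C [D s]] && [D s]]] || [C [D ! [D s]]]]

B
B || C
B || C || C
C || C || C
D || C || C
p || C || C
p || C && D || C
p || D && D || C
p || s && D || C
p || s && s || C
p || s && s || D
p || s && s || ! D
p || s && s || ! s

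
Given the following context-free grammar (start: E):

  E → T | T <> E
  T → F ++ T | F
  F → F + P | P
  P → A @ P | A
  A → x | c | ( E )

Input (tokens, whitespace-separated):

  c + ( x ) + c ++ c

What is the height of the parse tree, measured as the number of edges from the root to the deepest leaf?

11

[E [T [F [F [F [P [A c]]] + [P [A ( [E [T [F [P [A x]]]]] )]]] + [P [A c]]] ++ [T [F [P [A c]]]]]]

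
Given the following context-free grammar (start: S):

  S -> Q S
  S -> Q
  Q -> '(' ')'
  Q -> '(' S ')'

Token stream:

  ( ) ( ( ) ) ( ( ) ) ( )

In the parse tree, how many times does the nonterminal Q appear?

[S [Q ( )] [S [Q ( [S [Q ( )]] )] [S [Q ( [S [Q ( )]] )] [S [Q ( )]]]]]

6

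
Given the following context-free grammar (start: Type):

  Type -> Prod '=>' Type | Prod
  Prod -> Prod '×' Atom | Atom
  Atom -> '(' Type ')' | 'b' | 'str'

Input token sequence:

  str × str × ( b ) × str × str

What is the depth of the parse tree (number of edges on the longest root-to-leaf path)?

8

[Type [Prod [Prod [Prod [Prod [Prod [Atom str]] × [Atom str]] × [Atom ( [Type [Prod [Atom b]]] )]] × [Atom str]] × [Atom str]]]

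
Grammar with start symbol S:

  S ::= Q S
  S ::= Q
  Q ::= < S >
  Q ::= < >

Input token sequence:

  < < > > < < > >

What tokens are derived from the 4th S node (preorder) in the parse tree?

< >

[S [Q < [S [Q < >]] >] [S [Q < [S [Q < >]] >]]]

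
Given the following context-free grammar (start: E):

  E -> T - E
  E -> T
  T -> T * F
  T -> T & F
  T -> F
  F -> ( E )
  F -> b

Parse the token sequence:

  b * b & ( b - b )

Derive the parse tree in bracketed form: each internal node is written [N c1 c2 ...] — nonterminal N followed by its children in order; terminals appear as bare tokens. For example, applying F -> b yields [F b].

E
T
T & F
T * F & F
F * F & F
b * F & F
b * b & F
b * b & ( E )
b * b & ( T - E )
b * b & ( F - E )
b * b & ( b - E )
b * b & ( b - T )
b * b & ( b - F )
b * b & ( b - b )

[E [T [T [T [F b]] * [F b]] & [F ( [E [T [F b]] - [E [T [F b]]]] )]]]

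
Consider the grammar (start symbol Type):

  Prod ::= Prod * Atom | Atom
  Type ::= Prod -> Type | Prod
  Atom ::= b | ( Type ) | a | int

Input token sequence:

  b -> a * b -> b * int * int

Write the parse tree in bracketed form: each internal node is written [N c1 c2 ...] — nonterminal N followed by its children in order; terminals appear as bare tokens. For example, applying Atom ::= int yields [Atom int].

Type
Prod -> Type
Atom -> Type
b -> Type
b -> Prod -> Type
b -> Prod * Atom -> Type
b -> Atom * Atom -> Type
b -> a * Atom -> Type
b -> a * b -> Type
b -> a * b -> Prod
b -> a * b -> Prod * Atom
b -> a * b -> Prod * Atom * Atom
b -> a * b -> Atom * Atom * Atom
b -> a * b -> b * Atom * Atom
b -> a * b -> b * int * Atom
b -> a * b -> b * int * int

[Type [Prod [Atom b]] -> [Type [Prod [Prod [Atom a]] * [Atom b]] -> [Type [Prod [Prod [Prod [Atom b]] * [Atom int]] * [Atom int]]]]]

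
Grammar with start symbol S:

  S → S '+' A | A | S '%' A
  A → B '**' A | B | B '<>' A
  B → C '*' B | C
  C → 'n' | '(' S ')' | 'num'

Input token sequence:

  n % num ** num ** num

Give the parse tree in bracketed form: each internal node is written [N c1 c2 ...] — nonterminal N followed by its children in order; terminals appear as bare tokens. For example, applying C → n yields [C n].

[S [S [A [B [C n]]]] % [A [B [C num]] ** [A [B [C num]] ** [A [B [C num]]]]]]

S
S % A
A % A
B % A
C % A
n % A
n % B ** A
n % C ** A
n % num ** A
n % num ** B ** A
n % num ** C ** A
n % num ** num ** A
n % num ** num ** B
n % num ** num ** C
n % num ** num ** num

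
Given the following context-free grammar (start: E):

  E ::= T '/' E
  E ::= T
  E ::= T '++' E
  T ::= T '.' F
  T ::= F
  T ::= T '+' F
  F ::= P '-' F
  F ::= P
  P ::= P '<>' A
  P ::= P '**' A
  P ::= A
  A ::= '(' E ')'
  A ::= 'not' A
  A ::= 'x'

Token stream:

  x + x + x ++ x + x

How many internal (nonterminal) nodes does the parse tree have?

[E [T [T [T [F [P [A x]]]] + [F [P [A x]]]] + [F [P [A x]]]] ++ [E [T [T [F [P [A x]]]] + [F [P [A x]]]]]]

22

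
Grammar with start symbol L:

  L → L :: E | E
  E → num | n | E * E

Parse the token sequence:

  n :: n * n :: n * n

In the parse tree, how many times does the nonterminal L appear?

3

[L [L [L [E n]] :: [E [E n] * [E n]]] :: [E [E n] * [E n]]]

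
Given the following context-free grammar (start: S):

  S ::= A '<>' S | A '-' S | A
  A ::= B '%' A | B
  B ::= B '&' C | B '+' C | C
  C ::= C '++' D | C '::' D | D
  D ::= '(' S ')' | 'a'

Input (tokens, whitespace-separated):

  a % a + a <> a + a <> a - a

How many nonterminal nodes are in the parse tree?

[S [A [B [C [D a]]] % [A [B [B [C [D a]]] + [C [D a]]]]] <> [S [A [B [B [C [D a]]] + [C [D a]]]] <> [S [A [B [C [D a]]]] - [S [A [B [C [D a]]]]]]]]

30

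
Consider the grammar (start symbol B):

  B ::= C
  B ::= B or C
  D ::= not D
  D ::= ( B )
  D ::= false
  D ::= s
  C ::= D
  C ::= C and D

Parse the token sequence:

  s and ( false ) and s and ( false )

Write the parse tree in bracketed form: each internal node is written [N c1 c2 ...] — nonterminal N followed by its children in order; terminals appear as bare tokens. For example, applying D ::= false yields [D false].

B
C
C and D
C and D and D
C and D and D and D
D and D and D and D
s and D and D and D
s and ( B ) and D and D
s and ( C ) and D and D
s and ( D ) and D and D
s and ( false ) and D and D
s and ( false ) and s and D
s and ( false ) and s and ( B )
s and ( false ) and s and ( C )
s and ( false ) and s and ( D )
s and ( false ) and s and ( false )

[B [C [C [C [C [D s]] and [D ( [B [C [D false]]] )]] and [D s]] and [D ( [B [C [D false]]] )]]]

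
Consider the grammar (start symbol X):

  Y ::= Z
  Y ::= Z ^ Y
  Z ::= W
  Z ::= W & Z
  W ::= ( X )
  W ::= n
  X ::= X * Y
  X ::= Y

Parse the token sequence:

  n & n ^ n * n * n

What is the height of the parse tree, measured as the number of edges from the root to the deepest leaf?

[X [X [X [Y [Z [W n] & [Z [W n]]] ^ [Y [Z [W n]]]]] * [Y [Z [W n]]]] * [Y [Z [W n]]]]

7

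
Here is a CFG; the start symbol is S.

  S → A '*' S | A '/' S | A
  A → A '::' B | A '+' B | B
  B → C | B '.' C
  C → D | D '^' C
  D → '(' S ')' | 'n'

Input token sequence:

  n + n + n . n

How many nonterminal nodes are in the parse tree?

16

[S [A [A [A [B [C [D n]]]] + [B [C [D n]]]] + [B [B [C [D n]]] . [C [D n]]]]]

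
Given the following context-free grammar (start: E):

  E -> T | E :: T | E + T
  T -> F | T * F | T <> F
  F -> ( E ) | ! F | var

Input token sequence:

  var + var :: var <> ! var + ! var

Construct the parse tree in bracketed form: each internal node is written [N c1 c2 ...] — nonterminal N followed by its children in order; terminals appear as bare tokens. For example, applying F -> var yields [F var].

E
E + T
E :: T + T
E + T :: T + T
T + T :: T + T
F + T :: T + T
var + T :: T + T
var + F :: T + T
var + var :: T + T
var + var :: T <> F + T
var + var :: F <> F + T
var + var :: var <> F + T
var + var :: var <> ! F + T
var + var :: var <> ! var + T
var + var :: var <> ! var + F
var + var :: var <> ! var + ! F
var + var :: var <> ! var + ! var

[E [E [E [E [T [F var]]] + [T [F var]]] :: [T [T [F var]] <> [F ! [F var]]]] + [T [F ! [F var]]]]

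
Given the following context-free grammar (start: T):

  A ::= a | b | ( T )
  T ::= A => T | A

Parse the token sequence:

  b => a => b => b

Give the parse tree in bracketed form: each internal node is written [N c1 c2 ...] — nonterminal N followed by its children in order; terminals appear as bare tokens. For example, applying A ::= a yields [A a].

[T [A b] => [T [A a] => [T [A b] => [T [A b]]]]]

T
A => T
b => T
b => A => T
b => a => T
b => a => A => T
b => a => b => T
b => a => b => A
b => a => b => b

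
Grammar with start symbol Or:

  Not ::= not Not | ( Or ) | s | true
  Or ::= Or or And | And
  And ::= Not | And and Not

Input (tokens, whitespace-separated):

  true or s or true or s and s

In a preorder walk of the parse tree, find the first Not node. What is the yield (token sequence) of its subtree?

true

[Or [Or [Or [Or [And [Not true]]] or [And [Not s]]] or [And [Not true]]] or [And [And [Not s]] and [Not s]]]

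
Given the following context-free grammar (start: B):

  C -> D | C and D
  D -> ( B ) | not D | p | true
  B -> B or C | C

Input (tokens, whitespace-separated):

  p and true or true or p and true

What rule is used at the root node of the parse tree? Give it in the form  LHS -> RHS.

[B [B [B [C [C [D p]] and [D true]]] or [C [D true]]] or [C [C [D p]] and [D true]]]

B -> B or C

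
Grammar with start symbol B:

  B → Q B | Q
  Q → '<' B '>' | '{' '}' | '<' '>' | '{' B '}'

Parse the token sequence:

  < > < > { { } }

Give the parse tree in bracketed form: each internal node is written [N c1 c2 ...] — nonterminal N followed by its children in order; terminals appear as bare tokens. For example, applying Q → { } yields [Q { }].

B
Q B
< > B
< > Q B
< > < > B
< > < > Q
< > < > { B }
< > < > { Q }
< > < > { { } }

[B [Q < >] [B [Q < >] [B [Q { [B [Q { }]] }]]]]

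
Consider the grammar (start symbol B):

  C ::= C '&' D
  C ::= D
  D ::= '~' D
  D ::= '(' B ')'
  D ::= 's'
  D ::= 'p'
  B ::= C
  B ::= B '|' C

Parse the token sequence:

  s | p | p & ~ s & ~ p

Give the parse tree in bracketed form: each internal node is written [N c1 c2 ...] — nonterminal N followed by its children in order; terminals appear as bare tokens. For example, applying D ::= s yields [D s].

[B [B [B [C [D s]]] | [C [D p]]] | [C [C [C [D p]] & [D ~ [D s]]] & [D ~ [D p]]]]

B
B | C
B | C | C
C | C | C
D | C | C
s | C | C
s | D | C
s | p | C
s | p | C & D
s | p | C & D & D
s | p | D & D & D
s | p | p & D & D
s | p | p & ~ D & D
s | p | p & ~ s & D
s | p | p & ~ s & ~ D
s | p | p & ~ s & ~ p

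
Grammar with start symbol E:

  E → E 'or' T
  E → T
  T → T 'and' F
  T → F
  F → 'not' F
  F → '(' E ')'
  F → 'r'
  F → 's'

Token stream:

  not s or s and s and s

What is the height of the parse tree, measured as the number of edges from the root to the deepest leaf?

[E [E [T [F not [F s]]]] or [T [T [T [F s]] and [F s]] and [F s]]]

5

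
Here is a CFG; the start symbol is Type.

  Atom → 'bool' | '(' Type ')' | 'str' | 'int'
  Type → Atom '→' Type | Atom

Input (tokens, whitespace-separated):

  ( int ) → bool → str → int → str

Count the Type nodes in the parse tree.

[Type [Atom ( [Type [Atom int]] )] → [Type [Atom bool] → [Type [Atom str] → [Type [Atom int] → [Type [Atom str]]]]]]

6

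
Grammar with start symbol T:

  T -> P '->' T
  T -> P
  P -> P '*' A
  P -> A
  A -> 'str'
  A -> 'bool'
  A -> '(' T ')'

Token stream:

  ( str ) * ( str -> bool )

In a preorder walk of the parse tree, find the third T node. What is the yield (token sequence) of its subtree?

[T [P [P [A ( [T [P [A str]]] )]] * [A ( [T [P [A str]] -> [T [P [A bool]]]] )]]]

str -> bool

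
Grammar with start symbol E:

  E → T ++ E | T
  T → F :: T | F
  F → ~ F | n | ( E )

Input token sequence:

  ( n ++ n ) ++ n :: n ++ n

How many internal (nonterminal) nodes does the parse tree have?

[E [T [F ( [E [T [F n]] ++ [E [T [F n]]]] )]] ++ [E [T [F n] :: [T [F n]]] ++ [E [T [F n]]]]]

17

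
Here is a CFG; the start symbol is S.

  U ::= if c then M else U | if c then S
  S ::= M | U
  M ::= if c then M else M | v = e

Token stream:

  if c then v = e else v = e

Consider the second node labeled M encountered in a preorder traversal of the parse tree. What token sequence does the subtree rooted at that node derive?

[S [M if c then [M v = e] else [M v = e]]]

v = e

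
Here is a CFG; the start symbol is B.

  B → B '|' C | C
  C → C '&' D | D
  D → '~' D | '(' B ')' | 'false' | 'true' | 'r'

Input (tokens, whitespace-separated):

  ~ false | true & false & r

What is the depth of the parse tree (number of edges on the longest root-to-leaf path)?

5

[B [B [C [D ~ [D false]]]] | [C [C [C [D true]] & [D false]] & [D r]]]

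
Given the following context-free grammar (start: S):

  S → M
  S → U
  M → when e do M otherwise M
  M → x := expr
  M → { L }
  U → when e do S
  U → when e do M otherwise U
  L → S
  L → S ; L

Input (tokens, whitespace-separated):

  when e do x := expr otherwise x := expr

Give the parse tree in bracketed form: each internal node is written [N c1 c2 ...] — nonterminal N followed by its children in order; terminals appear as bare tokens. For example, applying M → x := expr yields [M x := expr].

S
M
when e do M otherwise M
when e do x := expr otherwise M
when e do x := expr otherwise x := expr

[S [M when e do [M x := expr] otherwise [M x := expr]]]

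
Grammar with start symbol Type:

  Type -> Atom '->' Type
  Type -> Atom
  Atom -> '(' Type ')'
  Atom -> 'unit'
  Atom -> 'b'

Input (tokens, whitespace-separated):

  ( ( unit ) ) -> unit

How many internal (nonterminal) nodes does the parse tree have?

[Type [Atom ( [Type [Atom ( [Type [Atom unit]] )]] )] -> [Type [Atom unit]]]

8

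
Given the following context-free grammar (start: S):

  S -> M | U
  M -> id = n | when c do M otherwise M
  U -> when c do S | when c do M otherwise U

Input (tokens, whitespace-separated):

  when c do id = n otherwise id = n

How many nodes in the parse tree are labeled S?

[S [M when c do [M id = n] otherwise [M id = n]]]

1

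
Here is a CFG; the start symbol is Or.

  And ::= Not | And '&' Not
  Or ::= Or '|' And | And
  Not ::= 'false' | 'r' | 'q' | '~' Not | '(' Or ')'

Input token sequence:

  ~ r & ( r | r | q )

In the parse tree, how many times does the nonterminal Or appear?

4

[Or [And [And [Not ~ [Not r]]] & [Not ( [Or [Or [Or [And [Not r]]] | [And [Not r]]] | [And [Not q]]] )]]]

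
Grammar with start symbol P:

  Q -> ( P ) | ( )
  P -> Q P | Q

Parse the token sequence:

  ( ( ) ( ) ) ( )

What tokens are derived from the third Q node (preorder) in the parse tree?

( )

[P [Q ( [P [Q ( )] [P [Q ( )]]] )] [P [Q ( )]]]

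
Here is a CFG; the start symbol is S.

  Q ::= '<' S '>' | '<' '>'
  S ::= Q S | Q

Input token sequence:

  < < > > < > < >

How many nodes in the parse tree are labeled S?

4

[S [Q < [S [Q < >]] >] [S [Q < >] [S [Q < >]]]]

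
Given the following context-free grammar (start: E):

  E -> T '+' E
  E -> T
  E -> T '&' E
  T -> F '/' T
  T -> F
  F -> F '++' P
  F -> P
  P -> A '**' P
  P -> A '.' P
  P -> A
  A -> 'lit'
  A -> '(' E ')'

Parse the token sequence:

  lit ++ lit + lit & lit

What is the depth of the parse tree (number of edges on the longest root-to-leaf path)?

7

[E [T [F [F [P [A lit]]] ++ [P [A lit]]]] + [E [T [F [P [A lit]]]] & [E [T [F [P [A lit]]]]]]]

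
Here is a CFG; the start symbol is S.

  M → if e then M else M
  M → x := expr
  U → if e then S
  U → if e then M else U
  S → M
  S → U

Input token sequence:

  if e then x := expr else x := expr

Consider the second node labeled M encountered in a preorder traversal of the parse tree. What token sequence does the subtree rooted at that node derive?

x := expr

[S [M if e then [M x := expr] else [M x := expr]]]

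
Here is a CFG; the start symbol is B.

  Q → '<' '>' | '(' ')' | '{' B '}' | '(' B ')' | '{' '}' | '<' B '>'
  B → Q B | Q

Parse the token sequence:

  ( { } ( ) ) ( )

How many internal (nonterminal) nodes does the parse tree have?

[B [Q ( [B [Q { }] [B [Q ( )]]] )] [B [Q ( )]]]

8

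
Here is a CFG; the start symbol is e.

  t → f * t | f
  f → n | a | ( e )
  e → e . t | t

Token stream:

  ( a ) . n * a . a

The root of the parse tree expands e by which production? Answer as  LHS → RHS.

[e [e [e [t [f ( [e [t [f a]]] )]]] . [t [f n] * [t [f a]]]] . [t [f a]]]

e → e . t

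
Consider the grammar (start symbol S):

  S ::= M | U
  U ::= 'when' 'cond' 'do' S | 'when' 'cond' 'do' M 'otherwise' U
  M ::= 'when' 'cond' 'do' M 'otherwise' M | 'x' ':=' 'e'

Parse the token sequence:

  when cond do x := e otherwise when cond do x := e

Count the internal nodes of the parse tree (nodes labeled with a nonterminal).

[S [U when cond do [M x := e] otherwise [U when cond do [S [M x := e]]]]]

6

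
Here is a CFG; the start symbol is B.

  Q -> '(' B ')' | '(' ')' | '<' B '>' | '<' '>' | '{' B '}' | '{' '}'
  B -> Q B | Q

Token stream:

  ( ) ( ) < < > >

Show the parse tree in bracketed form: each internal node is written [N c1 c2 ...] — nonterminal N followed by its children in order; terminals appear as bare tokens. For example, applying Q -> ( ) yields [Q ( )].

B
Q B
( ) B
( ) Q B
( ) ( ) B
( ) ( ) Q
( ) ( ) < B >
( ) ( ) < Q >
( ) ( ) < < > >

[B [Q ( )] [B [Q ( )] [B [Q < [B [Q < >]] >]]]]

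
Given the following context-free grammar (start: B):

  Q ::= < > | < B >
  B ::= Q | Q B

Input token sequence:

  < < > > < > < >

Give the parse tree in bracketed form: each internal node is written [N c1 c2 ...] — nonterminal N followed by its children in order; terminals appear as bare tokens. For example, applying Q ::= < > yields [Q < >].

[B [Q < [B [Q < >]] >] [B [Q < >] [B [Q < >]]]]

B
Q B
< B > B
< Q > B
< < > > B
< < > > Q B
< < > > < > B
< < > > < > Q
< < > > < > < >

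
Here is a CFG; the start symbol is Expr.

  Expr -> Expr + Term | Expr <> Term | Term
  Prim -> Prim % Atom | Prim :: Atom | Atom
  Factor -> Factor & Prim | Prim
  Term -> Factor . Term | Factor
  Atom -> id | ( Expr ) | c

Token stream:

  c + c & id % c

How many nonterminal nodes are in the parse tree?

[Expr [Expr [Term [Factor [Prim [Atom c]]]]] + [Term [Factor [Factor [Prim [Atom c]]] & [Prim [Prim [Atom id]] % [Atom c]]]]]

15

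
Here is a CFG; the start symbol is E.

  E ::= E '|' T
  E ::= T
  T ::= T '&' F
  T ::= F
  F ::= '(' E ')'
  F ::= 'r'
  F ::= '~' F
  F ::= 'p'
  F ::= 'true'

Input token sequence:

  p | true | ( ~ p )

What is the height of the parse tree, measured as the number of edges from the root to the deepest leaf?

[E [E [E [T [F p]]] | [T [F true]]] | [T [F ( [E [T [F ~ [F p]]]] )]]]

7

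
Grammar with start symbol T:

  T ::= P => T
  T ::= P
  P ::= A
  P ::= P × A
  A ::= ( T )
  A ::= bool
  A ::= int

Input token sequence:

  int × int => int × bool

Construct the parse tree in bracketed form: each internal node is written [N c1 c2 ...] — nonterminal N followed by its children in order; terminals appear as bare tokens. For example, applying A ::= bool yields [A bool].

T
P => T
P × A => T
A × A => T
int × A => T
int × int => T
int × int => P
int × int => P × A
int × int => A × A
int × int => int × A
int × int => int × bool

[T [P [P [A int]] × [A int]] => [T [P [P [A int]] × [A bool]]]]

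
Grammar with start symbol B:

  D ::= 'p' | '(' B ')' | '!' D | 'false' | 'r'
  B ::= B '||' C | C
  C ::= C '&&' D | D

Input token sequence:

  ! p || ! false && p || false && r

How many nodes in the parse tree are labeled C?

5

[B [B [B [C [D ! [D p]]]] || [C [C [D ! [D false]]] && [D p]]] || [C [C [D false]] && [D r]]]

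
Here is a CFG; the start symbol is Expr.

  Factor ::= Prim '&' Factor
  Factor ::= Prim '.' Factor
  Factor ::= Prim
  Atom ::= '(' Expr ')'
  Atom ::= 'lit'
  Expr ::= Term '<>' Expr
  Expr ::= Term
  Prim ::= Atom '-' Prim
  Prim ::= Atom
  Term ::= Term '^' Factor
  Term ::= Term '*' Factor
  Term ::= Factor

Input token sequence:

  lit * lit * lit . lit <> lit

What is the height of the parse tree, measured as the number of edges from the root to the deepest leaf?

[Expr [Term [Term [Term [Factor [Prim [Atom lit]]]] * [Factor [Prim [Atom lit]]]] * [Factor [Prim [Atom lit]] . [Factor [Prim [Atom lit]]]]] <> [Expr [Term [Factor [Prim [Atom lit]]]]]]

7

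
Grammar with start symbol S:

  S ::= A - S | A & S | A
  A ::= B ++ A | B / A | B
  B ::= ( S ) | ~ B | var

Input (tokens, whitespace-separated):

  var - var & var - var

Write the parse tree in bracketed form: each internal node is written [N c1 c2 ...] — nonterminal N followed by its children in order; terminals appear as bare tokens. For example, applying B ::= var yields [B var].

[S [A [B var]] - [S [A [B var]] & [S [A [B var]] - [S [A [B var]]]]]]

S
A - S
B - S
var - S
var - A & S
var - B & S
var - var & S
var - var & A - S
var - var & B - S
var - var & var - S
var - var & var - A
var - var & var - B
var - var & var - var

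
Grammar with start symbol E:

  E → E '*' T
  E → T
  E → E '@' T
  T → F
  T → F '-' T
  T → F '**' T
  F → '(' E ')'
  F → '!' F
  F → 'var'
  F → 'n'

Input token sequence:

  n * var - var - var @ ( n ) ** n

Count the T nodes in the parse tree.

[E [E [E [T [F n]]] * [T [F var] - [T [F var] - [T [F var]]]]] @ [T [F ( [E [T [F n]]] )] ** [T [F n]]]]

7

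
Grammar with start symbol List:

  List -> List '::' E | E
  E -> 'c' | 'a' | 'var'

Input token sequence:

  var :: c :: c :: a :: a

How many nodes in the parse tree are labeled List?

[List [List [List [List [List [E var]] :: [E c]] :: [E c]] :: [E a]] :: [E a]]

5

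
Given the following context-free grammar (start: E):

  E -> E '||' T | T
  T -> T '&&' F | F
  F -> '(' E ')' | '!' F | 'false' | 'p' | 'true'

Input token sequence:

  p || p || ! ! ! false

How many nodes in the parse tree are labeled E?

3

[E [E [E [T [F p]]] || [T [F p]]] || [T [F ! [F ! [F ! [F false]]]]]]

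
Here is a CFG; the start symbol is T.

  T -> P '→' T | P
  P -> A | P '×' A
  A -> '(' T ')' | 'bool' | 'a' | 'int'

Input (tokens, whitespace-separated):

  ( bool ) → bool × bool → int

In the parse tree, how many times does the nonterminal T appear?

4

[T [P [A ( [T [P [A bool]]] )]] → [T [P [P [A bool]] × [A bool]] → [T [P [A int]]]]]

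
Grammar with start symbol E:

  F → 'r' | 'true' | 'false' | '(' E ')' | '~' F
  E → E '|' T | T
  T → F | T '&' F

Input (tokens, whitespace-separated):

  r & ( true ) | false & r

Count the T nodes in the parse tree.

[E [E [T [T [F r]] & [F ( [E [T [F true]]] )]]] | [T [T [F false]] & [F r]]]

5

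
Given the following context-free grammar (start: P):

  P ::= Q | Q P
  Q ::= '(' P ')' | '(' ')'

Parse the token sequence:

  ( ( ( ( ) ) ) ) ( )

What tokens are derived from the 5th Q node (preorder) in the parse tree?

[P [Q ( [P [Q ( [P [Q ( [P [Q ( )]] )]] )]] )] [P [Q ( )]]]

( )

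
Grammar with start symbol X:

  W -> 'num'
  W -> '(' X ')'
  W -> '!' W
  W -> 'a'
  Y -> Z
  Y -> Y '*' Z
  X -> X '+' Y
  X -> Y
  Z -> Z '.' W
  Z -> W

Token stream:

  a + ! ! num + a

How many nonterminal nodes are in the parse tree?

[X [X [X [Y [Z [W a]]]] + [Y [Z [W ! [W ! [W num]]]]]] + [Y [Z [W a]]]]

14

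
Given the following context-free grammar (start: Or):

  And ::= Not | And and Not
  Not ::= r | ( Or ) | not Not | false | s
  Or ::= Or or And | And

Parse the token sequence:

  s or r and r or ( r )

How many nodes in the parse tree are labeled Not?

5

[Or [Or [Or [And [Not s]]] or [And [And [Not r]] and [Not r]]] or [And [Not ( [Or [And [Not r]]] )]]]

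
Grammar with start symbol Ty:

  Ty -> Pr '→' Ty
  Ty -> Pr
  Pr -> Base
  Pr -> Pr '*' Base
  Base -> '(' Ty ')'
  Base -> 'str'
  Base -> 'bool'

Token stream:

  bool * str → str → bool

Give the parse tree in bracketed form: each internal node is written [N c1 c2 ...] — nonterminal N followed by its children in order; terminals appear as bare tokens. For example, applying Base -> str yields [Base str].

Ty
Pr → Ty
Pr * Base → Ty
Base * Base → Ty
bool * Base → Ty
bool * str → Ty
bool * str → Pr → Ty
bool * str → Base → Ty
bool * str → str → Ty
bool * str → str → Pr
bool * str → str → Base
bool * str → str → bool

[Ty [Pr [Pr [Base bool]] * [Base str]] → [Ty [Pr [Base str]] → [Ty [Pr [Base bool]]]]]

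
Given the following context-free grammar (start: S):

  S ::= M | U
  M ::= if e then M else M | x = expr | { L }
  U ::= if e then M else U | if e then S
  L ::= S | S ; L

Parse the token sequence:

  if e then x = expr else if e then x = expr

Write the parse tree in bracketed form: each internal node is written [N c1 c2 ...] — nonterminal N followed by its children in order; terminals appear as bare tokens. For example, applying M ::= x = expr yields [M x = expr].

S
U
if e then M else U
if e then x = expr else U
if e then x = expr else if e then S
if e then x = expr else if e then M
if e then x = expr else if e then x = expr

[S [U if e then [M x = expr] else [U if e then [S [M x = expr]]]]]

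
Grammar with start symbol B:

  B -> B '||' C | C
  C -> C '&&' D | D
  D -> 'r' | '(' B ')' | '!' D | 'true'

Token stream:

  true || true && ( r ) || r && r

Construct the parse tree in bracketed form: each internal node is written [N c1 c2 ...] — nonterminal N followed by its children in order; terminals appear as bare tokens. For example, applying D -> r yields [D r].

B
B || C
B || C || C
C || C || C
D || C || C
true || C || C
true || C && D || C
true || D && D || C
true || true && D || C
true || true && ( B ) || C
true || true && ( C ) || C
true || true && ( D ) || C
true || true && ( r ) || C
true || true && ( r ) || C && D
true || true && ( r ) || D && D
true || true && ( r ) || r && D
true || true && ( r ) || r && r

[B [B [B [C [D true]]] || [C [C [D true]] && [D ( [B [C [D r]]] )]]] || [C [C [D r]] && [D r]]]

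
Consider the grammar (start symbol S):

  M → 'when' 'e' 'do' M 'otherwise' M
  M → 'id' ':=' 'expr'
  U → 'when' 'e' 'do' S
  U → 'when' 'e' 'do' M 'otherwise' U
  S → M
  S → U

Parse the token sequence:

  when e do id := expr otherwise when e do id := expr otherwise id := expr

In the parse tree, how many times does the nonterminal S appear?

1

[S [M when e do [M id := expr] otherwise [M when e do [M id := expr] otherwise [M id := expr]]]]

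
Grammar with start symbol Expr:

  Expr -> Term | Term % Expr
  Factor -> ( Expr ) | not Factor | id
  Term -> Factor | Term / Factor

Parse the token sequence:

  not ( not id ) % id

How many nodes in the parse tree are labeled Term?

[Expr [Term [Factor not [Factor ( [Expr [Term [Factor not [Factor id]]]] )]]] % [Expr [Term [Factor id]]]]

3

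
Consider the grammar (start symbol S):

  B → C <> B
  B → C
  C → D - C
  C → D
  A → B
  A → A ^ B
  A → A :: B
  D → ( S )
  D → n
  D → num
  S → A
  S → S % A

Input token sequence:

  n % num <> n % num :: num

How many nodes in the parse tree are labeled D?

5

[S [S [S [A [B [C [D n]]]]] % [A [B [C [D num]] <> [B [C [D n]]]]]] % [A [A [B [C [D num]]]] :: [B [C [D num]]]]]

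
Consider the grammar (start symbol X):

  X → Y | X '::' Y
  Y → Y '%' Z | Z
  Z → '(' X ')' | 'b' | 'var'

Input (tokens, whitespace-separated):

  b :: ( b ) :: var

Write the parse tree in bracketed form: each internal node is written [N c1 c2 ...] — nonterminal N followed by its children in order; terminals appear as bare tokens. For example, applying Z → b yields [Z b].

X
X :: Y
X :: Y :: Y
Y :: Y :: Y
Z :: Y :: Y
b :: Y :: Y
b :: Z :: Y
b :: ( X ) :: Y
b :: ( Y ) :: Y
b :: ( Z ) :: Y
b :: ( b ) :: Y
b :: ( b ) :: Z
b :: ( b ) :: var

[X [X [X [Y [Z b]]] :: [Y [Z ( [X [Y [Z b]]] )]]] :: [Y [Z var]]]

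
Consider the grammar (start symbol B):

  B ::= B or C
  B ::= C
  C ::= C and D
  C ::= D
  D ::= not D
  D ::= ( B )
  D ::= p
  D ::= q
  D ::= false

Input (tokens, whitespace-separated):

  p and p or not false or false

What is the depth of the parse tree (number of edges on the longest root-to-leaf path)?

6

[B [B [B [C [C [D p]] and [D p]]] or [C [D not [D false]]]] or [C [D false]]]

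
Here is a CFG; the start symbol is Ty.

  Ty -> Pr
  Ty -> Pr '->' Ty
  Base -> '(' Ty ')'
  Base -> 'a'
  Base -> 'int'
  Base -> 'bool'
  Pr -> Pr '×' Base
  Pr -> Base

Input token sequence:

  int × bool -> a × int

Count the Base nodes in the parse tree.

4

[Ty [Pr [Pr [Base int]] × [Base bool]] -> [Ty [Pr [Pr [Base a]] × [Base int]]]]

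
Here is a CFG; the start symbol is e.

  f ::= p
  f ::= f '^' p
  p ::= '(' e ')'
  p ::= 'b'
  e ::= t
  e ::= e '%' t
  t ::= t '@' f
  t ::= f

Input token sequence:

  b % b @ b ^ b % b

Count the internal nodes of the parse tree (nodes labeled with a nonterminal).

17

[e [e [e [t [f [p b]]]] % [t [t [f [p b]]] @ [f [f [p b]] ^ [p b]]]] % [t [f [p b]]]]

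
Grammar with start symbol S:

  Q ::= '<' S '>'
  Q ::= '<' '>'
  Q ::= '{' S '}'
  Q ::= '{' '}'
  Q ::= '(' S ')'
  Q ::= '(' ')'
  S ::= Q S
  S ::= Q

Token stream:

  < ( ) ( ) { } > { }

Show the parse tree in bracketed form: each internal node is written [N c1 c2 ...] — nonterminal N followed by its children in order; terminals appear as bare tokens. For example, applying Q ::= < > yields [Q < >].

S
Q S
< S > S
< Q S > S
< ( ) S > S
< ( ) Q S > S
< ( ) ( ) S > S
< ( ) ( ) Q > S
< ( ) ( ) { } > S
< ( ) ( ) { } > Q
< ( ) ( ) { } > { }

[S [Q < [S [Q ( )] [S [Q ( )] [S [Q { }]]]] >] [S [Q { }]]]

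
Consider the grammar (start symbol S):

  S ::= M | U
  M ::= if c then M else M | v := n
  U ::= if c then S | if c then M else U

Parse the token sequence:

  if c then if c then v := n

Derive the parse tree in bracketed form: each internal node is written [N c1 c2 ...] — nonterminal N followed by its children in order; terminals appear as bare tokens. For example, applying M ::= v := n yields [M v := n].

S
U
if c then S
if c then U
if c then if c then S
if c then if c then M
if c then if c then v := n

[S [U if c then [S [U if c then [S [M v := n]]]]]]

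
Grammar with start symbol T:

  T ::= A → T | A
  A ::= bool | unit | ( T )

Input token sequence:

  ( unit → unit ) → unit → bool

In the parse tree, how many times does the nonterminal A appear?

5

[T [A ( [T [A unit] → [T [A unit]]] )] → [T [A unit] → [T [A bool]]]]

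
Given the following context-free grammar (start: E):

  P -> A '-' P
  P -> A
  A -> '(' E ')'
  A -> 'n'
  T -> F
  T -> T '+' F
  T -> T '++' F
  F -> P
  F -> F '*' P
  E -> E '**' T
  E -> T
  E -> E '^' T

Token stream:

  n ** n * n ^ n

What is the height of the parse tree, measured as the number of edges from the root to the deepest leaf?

[E [E [E [T [F [P [A n]]]]] ** [T [F [F [P [A n]]] * [P [A n]]]]] ^ [T [F [P [A n]]]]]

7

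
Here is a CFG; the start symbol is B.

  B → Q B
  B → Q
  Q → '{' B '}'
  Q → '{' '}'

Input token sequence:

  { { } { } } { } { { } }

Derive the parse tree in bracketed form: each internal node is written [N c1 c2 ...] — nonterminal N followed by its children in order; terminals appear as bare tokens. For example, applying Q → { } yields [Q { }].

B
Q B
{ B } B
{ Q B } B
{ { } B } B
{ { } Q } B
{ { } { } } B
{ { } { } } Q B
{ { } { } } { } B
{ { } { } } { } Q
{ { } { } } { } { B }
{ { } { } } { } { Q }
{ { } { } } { } { { } }

[B [Q { [B [Q { }] [B [Q { }]]] }] [B [Q { }] [B [Q { [B [Q { }]] }]]]]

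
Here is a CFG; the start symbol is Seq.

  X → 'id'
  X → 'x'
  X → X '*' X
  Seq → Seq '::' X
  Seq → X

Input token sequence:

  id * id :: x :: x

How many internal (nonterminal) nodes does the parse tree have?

[Seq [Seq [Seq [X [X id] * [X id]]] :: [X x]] :: [X x]]

8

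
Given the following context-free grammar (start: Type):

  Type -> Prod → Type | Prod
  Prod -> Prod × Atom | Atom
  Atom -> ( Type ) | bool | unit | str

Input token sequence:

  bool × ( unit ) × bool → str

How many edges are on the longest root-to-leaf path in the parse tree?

7

[Type [Prod [Prod [Prod [Atom bool]] × [Atom ( [Type [Prod [Atom unit]]] )]] × [Atom bool]] → [Type [Prod [Atom str]]]]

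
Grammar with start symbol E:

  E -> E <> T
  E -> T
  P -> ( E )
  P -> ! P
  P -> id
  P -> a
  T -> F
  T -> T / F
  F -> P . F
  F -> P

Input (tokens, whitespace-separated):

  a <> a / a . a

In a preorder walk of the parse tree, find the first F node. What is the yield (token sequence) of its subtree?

[E [E [T [F [P a]]]] <> [T [T [F [P a]]] / [F [P a] . [F [P a]]]]]

a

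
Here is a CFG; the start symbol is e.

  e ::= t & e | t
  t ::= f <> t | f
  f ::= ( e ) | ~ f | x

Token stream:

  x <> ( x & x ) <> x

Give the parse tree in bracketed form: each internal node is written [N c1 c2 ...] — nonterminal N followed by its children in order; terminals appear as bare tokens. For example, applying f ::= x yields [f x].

e
t
f <> t
x <> t
x <> f <> t
x <> ( e ) <> t
x <> ( t & e ) <> t
x <> ( f & e ) <> t
x <> ( x & e ) <> t
x <> ( x & t ) <> t
x <> ( x & f ) <> t
x <> ( x & x ) <> t
x <> ( x & x ) <> f
x <> ( x & x ) <> x

[e [t [f x] <> [t [f ( [e [t [f x]] & [e [t [f x]]]] )] <> [t [f x]]]]]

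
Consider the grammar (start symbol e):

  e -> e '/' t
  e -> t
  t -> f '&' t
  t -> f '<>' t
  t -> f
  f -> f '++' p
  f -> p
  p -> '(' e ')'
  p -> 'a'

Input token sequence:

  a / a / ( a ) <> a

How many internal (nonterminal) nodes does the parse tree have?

[e [e [e [t [f [p a]]]] / [t [f [p a]]]] / [t [f [p ( [e [t [f [p a]]]] )]] <> [t [f [p a]]]]]

19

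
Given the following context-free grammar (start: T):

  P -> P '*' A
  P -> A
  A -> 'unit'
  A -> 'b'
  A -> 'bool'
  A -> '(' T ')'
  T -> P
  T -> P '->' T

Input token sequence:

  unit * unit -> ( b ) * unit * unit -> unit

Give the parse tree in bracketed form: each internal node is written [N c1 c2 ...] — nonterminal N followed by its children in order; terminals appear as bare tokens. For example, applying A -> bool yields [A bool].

T
P -> T
P * A -> T
A * A -> T
unit * A -> T
unit * unit -> T
unit * unit -> P -> T
unit * unit -> P * A -> T
unit * unit -> P * A * A -> T
unit * unit -> A * A * A -> T
unit * unit -> ( T ) * A * A -> T
unit * unit -> ( P ) * A * A -> T
unit * unit -> ( A ) * A * A -> T
unit * unit -> ( b ) * A * A -> T
unit * unit -> ( b ) * unit * A -> T
unit * unit -> ( b ) * unit * unit -> T
unit * unit -> ( b ) * unit * unit -> P
unit * unit -> ( b ) * unit * unit -> A
unit * unit -> ( b ) * unit * unit -> unit

[T [P [P [A unit]] * [A unit]] -> [T [P [P [P [A ( [T [P [A b]]] )]] * [A unit]] * [A unit]] -> [T [P [A unit]]]]]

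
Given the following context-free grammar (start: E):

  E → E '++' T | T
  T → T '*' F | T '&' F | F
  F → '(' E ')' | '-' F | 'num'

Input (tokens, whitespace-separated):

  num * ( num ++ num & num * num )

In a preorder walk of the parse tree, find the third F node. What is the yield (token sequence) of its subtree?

num

[E [T [T [F num]] * [F ( [E [E [T [F num]]] ++ [T [T [T [F num]] & [F num]] * [F num]]] )]]]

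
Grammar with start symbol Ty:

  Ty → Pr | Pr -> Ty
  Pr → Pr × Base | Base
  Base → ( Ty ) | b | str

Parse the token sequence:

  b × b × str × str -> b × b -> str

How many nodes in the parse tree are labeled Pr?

7

[Ty [Pr [Pr [Pr [Pr [Base b]] × [Base b]] × [Base str]] × [Base str]] -> [Ty [Pr [Pr [Base b]] × [Base b]] -> [Ty [Pr [Base str]]]]]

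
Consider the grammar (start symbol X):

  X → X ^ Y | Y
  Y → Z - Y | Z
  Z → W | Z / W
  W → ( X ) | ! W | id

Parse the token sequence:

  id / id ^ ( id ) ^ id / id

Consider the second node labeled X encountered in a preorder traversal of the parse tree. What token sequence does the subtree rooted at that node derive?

[X [X [X [Y [Z [Z [W id]] / [W id]]]] ^ [Y [Z [W ( [X [Y [Z [W id]]]] )]]]] ^ [Y [Z [Z [W id]] / [W id]]]]

id / id ^ ( id )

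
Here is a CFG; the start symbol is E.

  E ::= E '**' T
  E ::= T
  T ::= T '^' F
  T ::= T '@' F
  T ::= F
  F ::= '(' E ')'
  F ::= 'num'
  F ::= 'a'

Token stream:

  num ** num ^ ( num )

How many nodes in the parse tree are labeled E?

[E [E [T [F num]]] ** [T [T [F num]] ^ [F ( [E [T [F num]]] )]]]

3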